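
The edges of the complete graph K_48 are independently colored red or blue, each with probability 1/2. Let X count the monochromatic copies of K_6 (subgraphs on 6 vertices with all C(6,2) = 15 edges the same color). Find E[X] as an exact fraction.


Let X = Σ_S X_S over the C(48, 6) = 12271512 subsets S of size 6, where X_S = 1 if the K_6 on S is monochromatic.
For a fixed S, the K_6 on S has C(6, 2) = 15 edges. P[all 15 edges red] = (1/2)^15, and likewise for blue, so P[monochromatic] = 2·(1/2)^15 = 2^{1 − 15} = 1/16384.
By linearity of expectation: E[X] = C(48, 6) · 2^{1 − 15} = 12271512 · 1/16384 = 1533939/2048.
Numerically: E[X] ≈ 748.993652.

E[X] = C(48,6)·2^(1−C(6,2)) = 1533939/2048 ≈ 748.993652.


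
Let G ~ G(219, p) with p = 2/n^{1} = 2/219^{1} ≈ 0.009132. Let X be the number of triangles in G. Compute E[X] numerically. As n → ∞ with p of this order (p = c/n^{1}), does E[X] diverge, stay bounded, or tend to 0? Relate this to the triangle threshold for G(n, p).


Number of potential triangles: C(219, 3) = 1726669.
Each occurs with probability p³ ≈ (0.009132)³ ≈ 7.616539e-07.
By linearity: E[X] = C(219, 3)·p³ ≈ 1726669 · 7.616539e-07 ≈ 1.3151.
Here α = 1, so p = 2/n is exactly at the triangle threshold p ~ 1/n. Asymptotically E[X] → c³/6 = 2³/6 = 4/3 ≈ 1.3333, a bounded constant. In this regime the triangle count is asymptotically Poisson(c³/6).

E[X] ≈ 1.3151; in regime p = Θ(1/n^{1}) E[X] stays bounded (at the triangle threshold p ~ 1/n).


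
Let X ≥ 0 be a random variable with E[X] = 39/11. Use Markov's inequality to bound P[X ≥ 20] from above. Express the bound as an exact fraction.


μ = E[X] = 39/11, a = 20.
Markov: P[X ≥ 20] ≤ μ/a = (39/11)/20 = 39/220.
Numerically: ≈ 0.1773.
(Since a = 20 > μ = 3.5455, the bound 39/220 is < 1 and informative.)

P[X ≥ 20] ≤ 39/220 ≈ 0.1773.


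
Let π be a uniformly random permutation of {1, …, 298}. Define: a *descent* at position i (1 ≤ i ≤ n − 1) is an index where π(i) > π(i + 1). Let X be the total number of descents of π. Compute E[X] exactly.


Write X = Σ X_I over i = 1, …, 297, with X_I the indicator of one descent.
There are 297 indicators.
For each fixed i, the pair (π(i), π(i+1)) is a uniformly random ordered pair of distinct values from {1, …, 298}; by symmetry P[π(i) > π(i+1)] = 1/2.
By linearity: E[X] = 297 · (1/2) = (298 − 1) · (1/2) = 297/2 ≈ 148.50000.

E[X] = 297/2 = 148.50000.


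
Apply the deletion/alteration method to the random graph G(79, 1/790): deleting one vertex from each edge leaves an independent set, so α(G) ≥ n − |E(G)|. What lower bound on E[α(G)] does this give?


E[|E(G)|] = C(79, 2)·p = 3081 · (1/790) = 39/10.
E[α(G)] ≥ n − E[|E(G)|] = 79 − 39/10 = 751/10.
Numerically: ≈ 75.100000.
(This is only a lower bound; the true E[α(G)] may be larger.)

E[α(G)] ≥ 751/10 ≈ 75.100000.


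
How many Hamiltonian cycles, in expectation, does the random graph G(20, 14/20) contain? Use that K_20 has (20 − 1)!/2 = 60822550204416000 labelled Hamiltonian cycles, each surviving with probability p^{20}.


K_20 has (20 − 1)!/2 = 60822550204416000 labelled Hamiltonian cycles.
For each such Hamiltonian cycle H, let X_H = 1 if all 20 edges of H are present in G. Then P[X_H = 1] = p^{20} = (7/10)^{20} = 79792266297612001/100000000000000000000.
By linearity of expectation: E[X] = Σ_H E[X_H] = 60822550204416000 · p^{20} = 60822550204416000 · 79792266297612001/100000000000000000000 = 1184855742873690605203907421/24414062500000.
Numerically: E[X] ≈ 4.8532e+13.

E[X] = 60822550204416000 · (7/10)^{20} = 1184855742873690605203907421/24414062500000 ≈ 4.8532e+13.


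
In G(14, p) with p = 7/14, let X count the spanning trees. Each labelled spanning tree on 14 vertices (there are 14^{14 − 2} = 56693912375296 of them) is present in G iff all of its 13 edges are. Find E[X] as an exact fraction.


K_14 has 14^{14 − 2} = 56693912375296 labelled spanning trees.
For each such spanning tree H, let X_H = 1 if all 13 edges of H are present in G. Then P[X_H = 1] = p^{13} = (1/2)^{13} = 1/8192.
By linearity: E[X] = Σ_H E[X_H] = 56693912375296 · p^{13} = 56693912375296 · 1/8192 = 13841287201/2.
Numerically: E[X] ≈ 6.9206e+09.

E[X] = 56693912375296 · (1/2)^{13} = 13841287201/2 ≈ 6.9206e+09.


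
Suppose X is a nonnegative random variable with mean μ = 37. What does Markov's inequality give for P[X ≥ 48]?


μ = E[X] = 37, a = 48.
Markov: P[X ≥ 48] ≤ μ/a = (37)/48 = 37/48.
Numerically: ≈ 0.770833.
(Since a = 48 > μ = 37.000000, the bound 37/48 is < 1 and informative.)

P[X ≥ 48] ≤ 37/48 ≈ 0.770833.


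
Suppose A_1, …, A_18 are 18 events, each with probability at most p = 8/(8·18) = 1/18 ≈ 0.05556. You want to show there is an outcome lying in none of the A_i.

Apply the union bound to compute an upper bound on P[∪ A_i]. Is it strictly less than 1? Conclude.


Union bound: P[∪_{i=1}^{18} A_i] ≤ Σ_i P[A_i] ≤ 18·p = 18·(1/18) = 1.
Numerically: 1 ≈ 1.00000.
Is 1 < 1? NO.
Since the bound 1 is ≥ 1, the union bound is uninformative here; it does NOT by itself certify existence.

18·p = 1 ≈ 1.00000; existence NOT certified by the union bound.


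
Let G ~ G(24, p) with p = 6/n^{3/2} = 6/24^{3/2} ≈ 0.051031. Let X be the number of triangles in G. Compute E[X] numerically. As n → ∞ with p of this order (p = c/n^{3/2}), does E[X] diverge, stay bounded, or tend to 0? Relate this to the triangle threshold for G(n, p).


Number of potential triangles: C(24, 3) = 2024.
Each occurs with probability p³ ≈ (0.051031)³ ≈ 1.3289332e-04.
By linearity: E[X] = C(24, 3)·p³ ≈ 2024 · 1.3289332e-04 ≈ 0.26898.
Since α = 3/2 > 1, p = c/n^{3/2} = o(1/n) is below the triangle threshold p ~ 1/n. Asymptotically E[X] ~ (c³/6)·n^{3(1−α)} = (6³/6)·n^{-1.5} → 0, so by Markov's inequality G has no triangles w.h.p.

E[X] ≈ 0.26898; in regime p = Θ(1/n^{3/2}) E[X] tends to 0 (below the triangle threshold p ~ 1/n).


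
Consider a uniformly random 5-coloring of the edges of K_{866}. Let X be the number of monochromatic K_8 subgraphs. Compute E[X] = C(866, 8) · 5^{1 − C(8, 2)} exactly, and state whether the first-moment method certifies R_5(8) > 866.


E[X] = C(866, 8) · 5^{1 − 28} = 7595214554331451620 · 5^{−27} = 7595214554331451620/7450580596923828125.
As a reduced fraction: E[X] = 1519042910866290324/1490116119384765625 ≈ 1.019412.
Is E[X] < 1? NO.
Since E[X] ≥ 1, the first-moment bound is inconclusive at n = 866; it does NOT by itself certify R_5(8) > 866.

E[X] = 1519042910866290324/1490116119384765625 ≈ 1.019412; E[X] ≥ 1; first-moment method inconclusive here.


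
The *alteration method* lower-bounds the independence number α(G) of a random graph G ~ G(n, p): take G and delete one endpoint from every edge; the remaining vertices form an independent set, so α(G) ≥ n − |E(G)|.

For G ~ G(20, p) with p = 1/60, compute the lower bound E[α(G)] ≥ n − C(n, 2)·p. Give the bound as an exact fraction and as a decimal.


E[|E(G)|] = C(20, 2)·p = 190 · (1/60) = 19/6.
E[α(G)] ≥ n − E[|E(G)|] = 20 − 19/6 = 101/6.
Numerically: ≈ 16.833.
(This is only a lower bound; the true E[α(G)] may be larger.)

E[α(G)] ≥ 101/6 ≈ 16.833.


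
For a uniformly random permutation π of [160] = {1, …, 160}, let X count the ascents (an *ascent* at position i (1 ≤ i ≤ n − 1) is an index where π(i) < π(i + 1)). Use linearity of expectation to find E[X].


Write X = Σ X_I over i = 1, …, 159, with X_I the indicator of one ascent.
There are 159 indicators.
For each fixed i, the pair (π(i), π(i+1)) is a uniformly random ordered pair of distinct values from {1, …, 160}; by symmetry P[π(i) < π(i+1)] = 1/2.
By linearity: E[X] = 159 · (1/2) = (160 − 1) · (1/2) = 159/2 ≈ 79.500.

E[X] = 159/2 = 79.500.


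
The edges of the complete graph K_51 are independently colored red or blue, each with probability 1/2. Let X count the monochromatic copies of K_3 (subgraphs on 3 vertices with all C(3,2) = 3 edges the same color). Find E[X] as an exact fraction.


Let X = Σ_S X_S over the C(51, 3) = 20825 subsets S of size 3, where X_S = 1 if the K_3 on S is monochromatic.
For a fixed S, the K_3 on S has C(3, 2) = 3 edges. P[all 3 edges red] = (1/2)^3, and likewise for blue, so P[monochromatic] = 2·(1/2)^3 = 2^{1 − 3} = 1/4.
By linearity of expectation: E[X] = C(51, 3) · 2^{1 − 3} = 20825 · 1/4 = 20825/4.
Numerically: E[X] ≈ 5206.250.

E[X] = C(51,3)·2^(1−C(3,2)) = 20825/4 ≈ 5206.250.


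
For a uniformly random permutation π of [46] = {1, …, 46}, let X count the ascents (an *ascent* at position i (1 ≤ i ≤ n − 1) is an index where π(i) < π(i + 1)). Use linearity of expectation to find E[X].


Write X = Σ X_I over i = 1, …, 45, with X_I the indicator of one ascent.
There are 45 indicators.
For each fixed i, the pair (π(i), π(i+1)) is a uniformly random ordered pair of distinct values from {1, …, 46}; by symmetry P[π(i) < π(i+1)] = 1/2.
By linearity: E[X] = 45 · (1/2) = (46 − 1) · (1/2) = 45/2 ≈ 22.50000.

E[X] = 45/2 = 22.50000.


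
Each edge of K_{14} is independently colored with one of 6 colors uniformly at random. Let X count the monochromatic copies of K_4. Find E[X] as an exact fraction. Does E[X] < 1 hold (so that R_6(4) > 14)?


E[X] = C(14, 4) · 6^{1 − 6} = 1001 · 6^{−5} = 1001/7776.
As a reduced fraction: E[X] = 1001/7776 ≈ 0.1287294.
Is E[X] < 1? YES.
Since E[X] < 1, there exists a 6-coloring of K_{14} with no monochromatic K_4; hence R_6(4) > 14.

E[X] = 1001/7776 ≈ 0.1287294; E[X] < 1, so R_6(4) > 14.


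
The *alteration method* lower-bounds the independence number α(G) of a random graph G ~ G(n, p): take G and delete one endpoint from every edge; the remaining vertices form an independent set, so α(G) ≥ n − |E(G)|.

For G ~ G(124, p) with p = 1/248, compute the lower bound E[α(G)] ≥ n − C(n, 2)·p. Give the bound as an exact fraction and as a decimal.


E[|E(G)|] = C(124, 2)·p = 7626 · (1/248) = 123/4.
E[α(G)] ≥ n − E[|E(G)|] = 124 − 123/4 = 373/4.
Numerically: ≈ 93.250.
(This is only a lower bound; the true E[α(G)] may be larger.)

E[α(G)] ≥ 373/4 ≈ 93.250.


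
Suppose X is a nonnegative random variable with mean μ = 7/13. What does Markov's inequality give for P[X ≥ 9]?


μ = E[X] = 7/13, a = 9.
Markov: P[X ≥ 9] ≤ μ/a = (7/13)/9 = 7/117.
Numerically: ≈ 0.060.
(Since a = 9 > μ = 0.538, the bound 7/117 is < 1 and informative.)

P[X ≥ 9] ≤ 7/117 ≈ 0.060.


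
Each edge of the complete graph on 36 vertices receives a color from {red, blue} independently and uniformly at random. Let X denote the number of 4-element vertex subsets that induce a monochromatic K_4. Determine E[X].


Let X = Σ_S X_S over the C(36, 4) = 58905 subsets S of size 4, where X_S = 1 if the K_4 on S is monochromatic.
For a fixed S, the K_4 on S has C(4, 2) = 6 edges. P[all 6 edges red] = (1/2)^6, and likewise for blue, so P[monochromatic] = 2·(1/2)^6 = 2^{1 − 6} = 1/32.
By linearity of expectation: E[X] = C(36, 4) · 2^{1 − 6} = 58905 · 1/32 = 58905/32.
Numerically: E[X] ≈ 1840.781250.

E[X] = C(36,4)·2^(1−C(4,2)) = 58905/32 ≈ 1840.781250.


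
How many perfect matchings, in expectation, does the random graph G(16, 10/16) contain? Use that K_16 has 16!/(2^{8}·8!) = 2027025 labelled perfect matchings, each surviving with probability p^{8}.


K_16 has 16!/(2^{8}·8!) = 2027025 labelled perfect matchings.
For each such perfect matching H, let X_H = 1 if all 8 edges of H are present in G. Then P[X_H = 1] = p^{8} = (5/8)^{8} = 390625/16777216.
By linearity of expectation: E[X] = Σ_H E[X_H] = 2027025 · p^{8} = 2027025 · 390625/16777216 = 791806640625/16777216.
Numerically: E[X] ≈ 47195.

E[X] = 2027025 · (5/8)^{8} = 791806640625/16777216 ≈ 47195.


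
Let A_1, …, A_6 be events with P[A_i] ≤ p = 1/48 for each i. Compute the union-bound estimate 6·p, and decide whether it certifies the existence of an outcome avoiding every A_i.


Union bound: P[∪_{i=1}^{6} A_i] ≤ Σ_i P[A_i] ≤ 6·p = 6·(1/48) = 1/8.
Numerically: 1/8 ≈ 0.1250000.
Is 1/8 < 1? YES.
Since P[∪ A_i] ≤ 1/8 < 1, the complement has P[∩ A_i^c] ≥ 1 − 1/8 = 7/8 > 0, so some outcome avoids every A_i.

6·p = 1/8 ≈ 0.1250000; existence CERTIFIED by the union bound.


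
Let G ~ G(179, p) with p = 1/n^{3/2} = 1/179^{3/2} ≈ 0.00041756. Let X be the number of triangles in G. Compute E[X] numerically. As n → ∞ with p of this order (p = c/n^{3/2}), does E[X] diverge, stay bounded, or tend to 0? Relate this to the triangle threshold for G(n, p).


Number of potential triangles: C(179, 3) = 939929.
Each occurs with probability p³ ≈ (0.00041756)³ ≈ 7.2805026e-11.
By linearity: E[X] = C(179, 3)·p³ ≈ 939929 · 7.2805026e-11 ≈ 0.00007.
Since α = 3/2 > 1, p = c/n^{3/2} = o(1/n) is below the triangle threshold p ~ 1/n. Asymptotically E[X] ~ (c³/6)·n^{3(1−α)} = (1³/6)·n^{-1.5} → 0, so by Markov's inequality G has no triangles w.h.p.

E[X] ≈ 0.00007; in regime p = Θ(1/n^{3/2}) E[X] tends to 0 (below the triangle threshold p ~ 1/n).


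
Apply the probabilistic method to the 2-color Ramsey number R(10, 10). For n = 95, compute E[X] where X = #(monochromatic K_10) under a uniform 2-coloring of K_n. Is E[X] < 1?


E[X] = C(95, 10) · 2^{1 − 45} = 10104934117421 · 2^{−44} = 10104934117421/17592186044416.
As a reduced fraction: E[X] = 10104934117421/17592186044416 ≈ 0.57440.
Is E[X] < 1? YES.
Since E[X] < 1, there exists a 2-coloring of K_{95} with no monochromatic K_10; hence R(10, 10) > 95.

E[X] = 10104934117421/17592186044416 ≈ 0.57440; E[X] < 1, so R(10, 10) > 95.


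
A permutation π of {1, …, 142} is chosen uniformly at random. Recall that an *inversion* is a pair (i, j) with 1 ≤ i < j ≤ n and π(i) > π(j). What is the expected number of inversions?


Write X = Σ X_I over the C(142, 2) = 10011 pairs i < j, with X_I the indicator of one inversion.
There are 10011 indicators.
For each fixed pair i < j, the values π(i) and π(j) are two distinct elements of {1, …, 142} in uniformly random order; by symmetry P[π(i) > π(j)] = 1/2.
By linearity: E[X] = 10011 · (1/2) = C(142, 2) · (1/2) = 10011/2 = 10011/2 ≈ 5005.500.

E[X] = 10011/2 = 5005.500.


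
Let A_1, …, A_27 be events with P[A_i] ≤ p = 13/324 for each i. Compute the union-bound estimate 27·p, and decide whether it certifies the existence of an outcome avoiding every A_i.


Union bound: P[∪_{i=1}^{27} A_i] ≤ Σ_i P[A_i] ≤ 27·p = 27·(13/324) = 13/12.
Numerically: 13/12 ≈ 1.0833.
Is 13/12 < 1? NO.
Since the bound 13/12 is ≥ 1, the union bound is uninformative here; it does NOT by itself certify existence.

27·p = 13/12 ≈ 1.0833; existence NOT certified by the union bound.


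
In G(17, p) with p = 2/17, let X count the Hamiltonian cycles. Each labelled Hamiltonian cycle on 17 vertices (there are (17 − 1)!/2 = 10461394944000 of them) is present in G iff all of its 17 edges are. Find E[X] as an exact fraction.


K_17 has (17 − 1)!/2 = 10461394944000 labelled Hamiltonian cycles.
For each such Hamiltonian cycle H, let X_H = 1 if all 17 edges of H are present in G. Then P[X_H = 1] = p^{17} = (2/17)^{17} = 131072/827240261886336764177.
By linearity of expectation: E[X] = Σ_H E[X_H] = 10461394944000 · p^{17} = 10461394944000 · 131072/827240261886336764177 = 1371195958099968000/827240261886336764177.
Numerically: E[X] ≈ 0.00166.

E[X] = 10461394944000 · (2/17)^{17} = 1371195958099968000/827240261886336764177 ≈ 0.00166.


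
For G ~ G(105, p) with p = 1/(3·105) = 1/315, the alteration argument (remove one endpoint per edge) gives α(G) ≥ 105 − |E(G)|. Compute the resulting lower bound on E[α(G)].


E[|E(G)|] = C(105, 2)·p = 5460 · (1/315) = 52/3.
E[α(G)] ≥ n − E[|E(G)|] = 105 − 52/3 = 263/3.
Numerically: ≈ 87.666667.
(This is only a lower bound; the true E[α(G)] may be larger.)

E[α(G)] ≥ 263/3 ≈ 87.666667.


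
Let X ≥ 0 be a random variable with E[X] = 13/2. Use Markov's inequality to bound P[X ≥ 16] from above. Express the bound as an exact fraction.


μ = E[X] = 13/2, a = 16.
Markov: P[X ≥ 16] ≤ μ/a = (13/2)/16 = 13/32.
Numerically: ≈ 0.4062.
(Since a = 16 > μ = 6.5000, the bound 13/32 is < 1 and informative.)

P[X ≥ 16] ≤ 13/32 ≈ 0.4062.


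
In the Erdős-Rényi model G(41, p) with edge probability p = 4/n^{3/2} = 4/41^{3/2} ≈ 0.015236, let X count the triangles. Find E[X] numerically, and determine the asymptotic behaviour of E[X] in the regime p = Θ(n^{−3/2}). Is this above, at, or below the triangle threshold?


Number of potential triangles: C(41, 3) = 10660.
Each occurs with probability p³ ≈ (0.015236)³ ≈ 3.5371430e-06.
By linearity: E[X] = C(41, 3)·p³ ≈ 10660 · 3.5371430e-06 ≈ 0.03771.
Since α = 3/2 > 1, p = c/n^{3/2} = o(1/n) is below the triangle threshold p ~ 1/n. Asymptotically E[X] ~ (c³/6)·n^{3(1−α)} = (4³/6)·n^{-1.5} → 0, so by Markov's inequality G has no triangles w.h.p.

E[X] ≈ 0.03771; in regime p = Θ(1/n^{3/2}) E[X] tends to 0 (below the triangle threshold p ~ 1/n).


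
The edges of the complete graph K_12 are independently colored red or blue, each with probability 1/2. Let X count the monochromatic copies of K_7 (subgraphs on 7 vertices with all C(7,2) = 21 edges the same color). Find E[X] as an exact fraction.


Let X = Σ_S X_S over the C(12, 7) = 792 subsets S of size 7, where X_S = 1 if the K_7 on S is monochromatic.
For a fixed S, the K_7 on S has C(7, 2) = 21 edges. P[all 21 edges red] = (1/2)^21, and likewise for blue, so P[monochromatic] = 2·(1/2)^21 = 2^{1 − 21} = 1/1048576.
Summing: E[X] = C(12, 7) · 2^{1 − 21} = 792 · 1/1048576 = 99/131072.
Numerically: E[X] ≈ 0.000755.

E[X] = C(12,7)·2^(1−C(7,2)) = 99/131072 ≈ 0.000755.


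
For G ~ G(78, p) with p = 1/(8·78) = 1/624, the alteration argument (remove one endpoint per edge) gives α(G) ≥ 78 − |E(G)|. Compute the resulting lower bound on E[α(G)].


E[|E(G)|] = C(78, 2)·p = 3003 · (1/624) = 77/16.
E[α(G)] ≥ n − E[|E(G)|] = 78 − 77/16 = 1171/16.
Numerically: ≈ 73.18750.
(This is only a lower bound; the true E[α(G)] may be larger.)

E[α(G)] ≥ 1171/16 ≈ 73.18750.


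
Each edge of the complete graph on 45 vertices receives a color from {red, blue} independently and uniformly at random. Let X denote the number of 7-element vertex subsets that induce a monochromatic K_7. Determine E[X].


Let X = Σ_S X_S over the C(45, 7) = 45379620 subsets S of size 7, where X_S = 1 if the K_7 on S is monochromatic.
For a fixed S, the K_7 on S has C(7, 2) = 21 edges. P[all 21 edges red] = (1/2)^21, and likewise for blue, so P[monochromatic] = 2·(1/2)^21 = 2^{1 − 21} = 1/1048576.
Summing: E[X] = C(45, 7) · 2^{1 − 21} = 45379620 · 1/1048576 = 11344905/262144.
Numerically: E[X] ≈ 43.27738.

E[X] = C(45,7)·2^(1−C(7,2)) = 11344905/262144 ≈ 43.27738.


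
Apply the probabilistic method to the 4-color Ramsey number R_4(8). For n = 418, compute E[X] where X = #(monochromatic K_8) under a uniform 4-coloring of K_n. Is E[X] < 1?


E[X] = C(418, 8) · 4^{1 − 28} = 21608403021078588 · 4^{−27} = 21608403021078588/18014398509481984.
As a reduced fraction: E[X] = 5402100755269647/4503599627370496 ≈ 1.19951.
Is E[X] < 1? NO.
Since E[X] ≥ 1, the first-moment bound is inconclusive at n = 418; it does NOT by itself certify R_4(8) > 418.

E[X] = 5402100755269647/4503599627370496 ≈ 1.19951; E[X] ≥ 1; first-moment method inconclusive here.


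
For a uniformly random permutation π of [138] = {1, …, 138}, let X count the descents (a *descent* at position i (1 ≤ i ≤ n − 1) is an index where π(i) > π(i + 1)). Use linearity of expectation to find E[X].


Write X = Σ X_I over i = 1, …, 137, with X_I the indicator of one descent.
There are 137 indicators.
For each fixed i, the pair (π(i), π(i+1)) is a uniformly random ordered pair of distinct values from {1, …, 138}; by symmetry P[π(i) > π(i+1)] = 1/2.
By linearity: E[X] = 137 · (1/2) = (138 − 1) · (1/2) = 137/2 ≈ 68.500.

E[X] = 137/2 = 68.500.


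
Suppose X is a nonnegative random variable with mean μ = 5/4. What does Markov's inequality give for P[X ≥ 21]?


μ = E[X] = 5/4, a = 21.
Markov: P[X ≥ 21] ≤ μ/a = (5/4)/21 = 5/84.
Numerically: ≈ 0.05952.
(Since a = 21 > μ = 1.25000, the bound 5/84 is < 1 and informative.)

P[X ≥ 21] ≤ 5/84 ≈ 0.05952.


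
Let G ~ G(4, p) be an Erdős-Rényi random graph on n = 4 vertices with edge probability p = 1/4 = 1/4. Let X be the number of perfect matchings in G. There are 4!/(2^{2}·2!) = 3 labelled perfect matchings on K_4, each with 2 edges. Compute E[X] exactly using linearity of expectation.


K_4 has 4!/(2^{2}·2!) = 3 labelled perfect matchings.
For each such perfect matching H, let X_H = 1 if all 2 edges of H are present in G. Then P[X_H = 1] = p^{2} = (1/4)^{2} = 1/16.
Summing the indicators: E[X] = Σ_H E[X_H] = 3 · p^{2} = 3 · 1/16 = 3/16.
Numerically: E[X] ≈ 0.1875.

E[X] = 3 · (1/4)^{2} = 3/16 ≈ 0.1875.


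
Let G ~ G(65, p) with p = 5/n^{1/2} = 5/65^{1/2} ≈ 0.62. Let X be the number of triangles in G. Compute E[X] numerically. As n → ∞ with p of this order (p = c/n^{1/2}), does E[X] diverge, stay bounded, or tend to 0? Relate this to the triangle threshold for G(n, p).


Number of potential triangles: C(65, 3) = 43680.
Each occurs with probability p³ ≈ (0.62)³ ≈ 2.38528e-01.
By linearity: E[X] = C(65, 3)·p³ ≈ 43680 · 2.38528e-01 ≈ 10418.918.
Since α = 1/2 < 1, p = c/n^{1/2} ≫ 1/n is above the triangle threshold p ~ 1/n. Asymptotically E[X] ~ (c³/6)·n^{3(1−α)} = (5³/6)·n^{1.5} → ∞; triangles are abundant w.h.p.

E[X] ≈ 10418.918; in regime p = Θ(1/n^{1/2}) E[X] diverges (above the triangle threshold p ~ 1/n).


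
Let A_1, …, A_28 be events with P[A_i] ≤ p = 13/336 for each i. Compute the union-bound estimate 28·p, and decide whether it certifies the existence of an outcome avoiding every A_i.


Union bound: P[∪_{i=1}^{28} A_i] ≤ Σ_i P[A_i] ≤ 28·p = 28·(13/336) = 13/12.
Numerically: 13/12 ≈ 1.08333.
Is 13/12 < 1? NO.
Since the bound 13/12 is ≥ 1, the union bound is uninformative here; it does NOT by itself certify existence.

28·p = 13/12 ≈ 1.08333; existence NOT certified by the union bound.


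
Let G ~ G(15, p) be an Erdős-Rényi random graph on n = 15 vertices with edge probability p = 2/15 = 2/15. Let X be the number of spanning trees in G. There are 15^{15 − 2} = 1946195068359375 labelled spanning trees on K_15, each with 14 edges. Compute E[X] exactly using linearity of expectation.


K_15 has 15^{15 − 2} = 1946195068359375 labelled spanning trees.
For each such spanning tree H, let X_H = 1 if all 14 edges of H are present in G. Then P[X_H = 1] = p^{14} = (2/15)^{14} = 16384/29192926025390625.
By linearity of expectation: E[X] = Σ_H E[X_H] = 1946195068359375 · p^{14} = 1946195068359375 · 16384/29192926025390625 = 16384/15.
Numerically: E[X] ≈ 1092.3.

E[X] = 1946195068359375 · (2/15)^{14} = 16384/15 ≈ 1092.3.


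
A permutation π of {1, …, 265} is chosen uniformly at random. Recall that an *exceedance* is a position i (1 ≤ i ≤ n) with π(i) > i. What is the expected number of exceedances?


Write X = Σ_{i=1}^{265} X_i, where X_i = 1_{π(i) > i}.
For each fixed i, π(i) is uniform over {1, …, 265} (marginal of a uniform permutation), so P[π(i) > i] = (n − i)/n. Summing: Σ_{i=1}^{265} (n − i)/n = (0 + 1 + … + 264)/265 = 265(265 − 1)/(2·265) = (265 − 1)/2.
Hence E[X] = Σ_{i=1}^{265} (265 − i)/265 = 132 ≈ 132.0000.

E[X] = 132 = 132.0000.


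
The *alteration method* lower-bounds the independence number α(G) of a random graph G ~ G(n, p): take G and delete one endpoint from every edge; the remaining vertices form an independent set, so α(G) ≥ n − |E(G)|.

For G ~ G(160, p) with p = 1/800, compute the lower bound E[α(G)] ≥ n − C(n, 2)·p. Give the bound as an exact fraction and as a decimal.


E[|E(G)|] = C(160, 2)·p = 12720 · (1/800) = 159/10.
E[α(G)] ≥ n − E[|E(G)|] = 160 − 159/10 = 1441/10.
Numerically: ≈ 144.100.
(This is only a lower bound; the true E[α(G)] may be larger.)

E[α(G)] ≥ 1441/10 ≈ 144.100.


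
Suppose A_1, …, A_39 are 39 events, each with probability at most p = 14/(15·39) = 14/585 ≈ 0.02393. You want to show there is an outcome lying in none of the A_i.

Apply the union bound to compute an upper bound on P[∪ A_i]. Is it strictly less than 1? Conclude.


Union bound: P[∪_{i=1}^{39} A_i] ≤ Σ_i P[A_i] ≤ 39·p = 39·(14/585) = 14/15.
Numerically: 14/15 ≈ 0.93333.
Is 14/15 < 1? YES.
Since P[∪ A_i] ≤ 14/15 < 1, the complement has P[∩ A_i^c] ≥ 1 − 14/15 = 1/15 > 0, so some outcome avoids every A_i.

39·p = 14/15 ≈ 0.93333; existence CERTIFIED by the union bound.


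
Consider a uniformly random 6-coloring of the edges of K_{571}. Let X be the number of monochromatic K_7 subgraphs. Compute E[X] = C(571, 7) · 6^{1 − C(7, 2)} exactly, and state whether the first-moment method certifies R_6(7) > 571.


E[X] = C(571, 7) · 6^{1 − 21} = 3784329711421830 · 6^{−20} = 3784329711421830/3656158440062976.
As a reduced fraction: E[X] = 70080179841145/67706637778944 ≈ 1.0350563.
Is E[X] < 1? NO.
Since E[X] ≥ 1, the first-moment bound is inconclusive at n = 571; it does NOT by itself certify R_6(7) > 571.

E[X] = 70080179841145/67706637778944 ≈ 1.0350563; E[X] ≥ 1; first-moment method inconclusive here.


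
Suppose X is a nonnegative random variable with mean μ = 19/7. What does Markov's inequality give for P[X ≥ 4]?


μ = E[X] = 19/7, a = 4.
Markov: P[X ≥ 4] ≤ μ/a = (19/7)/4 = 19/28.
Numerically: ≈ 0.679.
(Since a = 4 > μ = 2.714, the bound 19/28 is < 1 and informative.)

P[X ≥ 4] ≤ 19/28 ≈ 0.679.


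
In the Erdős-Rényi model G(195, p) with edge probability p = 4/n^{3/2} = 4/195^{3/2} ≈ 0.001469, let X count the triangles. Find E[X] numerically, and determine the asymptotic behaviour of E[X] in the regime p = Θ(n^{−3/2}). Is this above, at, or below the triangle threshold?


Number of potential triangles: C(195, 3) = 1216865.
Each occurs with probability p³ ≈ (0.001469)³ ≈ 3.1697443e-09.
By linearity: E[X] = C(195, 3)·p³ ≈ 1216865 · 3.1697443e-09 ≈ 0.00386.
Since α = 3/2 > 1, p = c/n^{3/2} = o(1/n) is below the triangle threshold p ~ 1/n. Asymptotically E[X] ~ (c³/6)·n^{3(1−α)} = (4³/6)·n^{-1.5} → 0, so by Markov's inequality G has no triangles w.h.p.

E[X] ≈ 0.00386; in regime p = Θ(1/n^{3/2}) E[X] tends to 0 (below the triangle threshold p ~ 1/n).


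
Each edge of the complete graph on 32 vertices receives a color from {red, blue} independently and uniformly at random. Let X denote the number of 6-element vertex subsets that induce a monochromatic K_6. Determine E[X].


Let X = Σ_S X_S over the C(32, 6) = 906192 subsets S of size 6, where X_S = 1 if the K_6 on S is monochromatic.
For a fixed S, the K_6 on S has C(6, 2) = 15 edges. P[all 15 edges red] = (1/2)^15, and likewise for blue, so P[monochromatic] = 2·(1/2)^15 = 2^{1 − 15} = 1/16384.
By linearity: E[X] = C(32, 6) · 2^{1 − 15} = 906192 · 1/16384 = 56637/1024.
Numerically: E[X] ≈ 55.3096.

E[X] = C(32,6)·2^(1−C(6,2)) = 56637/1024 ≈ 55.3096.


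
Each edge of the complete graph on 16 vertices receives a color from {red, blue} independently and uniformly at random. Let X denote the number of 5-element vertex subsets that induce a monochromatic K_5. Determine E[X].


Let X = Σ_S X_S over the C(16, 5) = 4368 subsets S of size 5, where X_S = 1 if the K_5 on S is monochromatic.
For a fixed S, the K_5 on S has C(5, 2) = 10 edges. P[all 10 edges red] = (1/2)^10, and likewise for blue, so P[monochromatic] = 2·(1/2)^10 = 2^{1 − 10} = 1/512.
Summing: E[X] = C(16, 5) · 2^{1 − 10} = 4368 · 1/512 = 273/32.
Numerically: E[X] ≈ 8.531.

E[X] = C(16,5)·2^(1−C(5,2)) = 273/32 ≈ 8.531.


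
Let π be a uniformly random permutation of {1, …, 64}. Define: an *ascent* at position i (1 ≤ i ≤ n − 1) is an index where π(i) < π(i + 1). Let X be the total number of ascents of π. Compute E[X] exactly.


Write X = Σ X_I over i = 1, …, 63, with X_I the indicator of one ascent.
There are 63 indicators.
For each fixed i, the pair (π(i), π(i+1)) is a uniformly random ordered pair of distinct values from {1, …, 64}; by symmetry P[π(i) < π(i+1)] = 1/2.
By linearity: E[X] = 63 · (1/2) = (64 − 1) · (1/2) = 63/2 ≈ 31.500.

E[X] = 63/2 = 31.500.


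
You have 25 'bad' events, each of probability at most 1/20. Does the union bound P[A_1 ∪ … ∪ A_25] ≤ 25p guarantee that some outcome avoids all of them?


Union bound: P[∪_{i=1}^{25} A_i] ≤ Σ_i P[A_i] ≤ 25·p = 25·(1/20) = 5/4.
Numerically: 5/4 ≈ 1.250.
Is 5/4 < 1? NO.
Since the bound 5/4 is ≥ 1, the union bound is uninformative here; it does NOT by itself certify existence.

25·p = 5/4 ≈ 1.250; existence NOT certified by the union bound.


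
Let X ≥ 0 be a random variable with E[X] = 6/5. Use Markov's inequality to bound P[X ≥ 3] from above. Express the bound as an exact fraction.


μ = E[X] = 6/5, a = 3.
Markov: P[X ≥ 3] ≤ μ/a = (6/5)/3 = 2/5.
Numerically: ≈ 0.400000.
(Since a = 3 > μ = 1.200000, the bound 2/5 is < 1 and informative.)

P[X ≥ 3] ≤ 2/5 ≈ 0.400000.


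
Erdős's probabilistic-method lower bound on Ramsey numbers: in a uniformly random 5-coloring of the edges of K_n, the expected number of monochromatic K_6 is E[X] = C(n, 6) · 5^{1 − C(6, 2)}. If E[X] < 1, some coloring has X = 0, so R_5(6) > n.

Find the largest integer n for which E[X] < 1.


We need C(n, 6) · 5^{1 − 15} < 1, i.e. C(n, 6) < 5^{15 − 1} = 6103515625.
Check values of n near the boundary:
  n = 124: C(124, 6) = 4465475476; 4465475476 < 6103515625? YES
  n = 125: C(125, 6) = 4690625500; 4690625500 < 6103515625? YES
  n = 126: C(126, 6) = 4925156775; 4925156775 < 6103515625? YES
  n = 127: C(127, 6) = 5169379425; 5169379425 < 6103515625? YES
  n = 128: C(128, 6) = 5423611200; 5423611200 < 6103515625? YES
  n = 129: C(129, 6) = 5688177600; 5688177600 < 6103515625? YES
  n = 130: C(130, 6) = 5963412000; 5963412000 < 6103515625? YES
  n = 131: C(131, 6) = 6249655776; 6249655776 < 6103515625? NO
The largest n with C(n, 6) < 6103515625 is n = 130 (where E[X] = 47707296/48828125 ≈ 0.977045). Hence R_5(6) > 130, i.e. R_5(6) ≥ 131.

Largest n = 130; hence R_5(6) > 130.


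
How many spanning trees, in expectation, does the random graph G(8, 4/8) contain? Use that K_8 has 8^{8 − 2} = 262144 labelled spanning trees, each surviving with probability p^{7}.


K_8 has 8^{8 − 2} = 262144 labelled spanning trees.
For each such spanning tree H, let X_H = 1 if all 7 edges of H are present in G. Then P[X_H = 1] = p^{7} = (1/2)^{7} = 1/128.
By linearity: E[X] = Σ_H E[X_H] = 262144 · p^{7} = 262144 · 1/128 = 2048.
Numerically: E[X] ≈ 2048.

E[X] = 262144 · (1/2)^{7} = 2048 ≈ 2048.


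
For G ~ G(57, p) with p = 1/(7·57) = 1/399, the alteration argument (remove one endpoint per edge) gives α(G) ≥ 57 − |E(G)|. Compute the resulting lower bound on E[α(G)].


E[|E(G)|] = C(57, 2)·p = 1596 · (1/399) = 4.
E[α(G)] ≥ n − E[|E(G)|] = 57 − 4 = 53.
Numerically: ≈ 53.000.
(This is only a lower bound; the true E[α(G)] may be larger.)

E[α(G)] ≥ 53 ≈ 53.000.


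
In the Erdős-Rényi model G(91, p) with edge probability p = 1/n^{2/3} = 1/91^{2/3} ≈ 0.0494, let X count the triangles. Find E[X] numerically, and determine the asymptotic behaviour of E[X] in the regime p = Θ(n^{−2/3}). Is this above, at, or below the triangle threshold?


Number of potential triangles: C(91, 3) = 121485.
Each occurs with probability p³ ≈ (0.0494)³ ≈ 1.20758e-04.
By linearity: E[X] = C(91, 3)·p³ ≈ 121485 · 1.20758e-04 ≈ 14.670.
Since α = 2/3 < 1, p = c/n^{2/3} ≫ 1/n is above the triangle threshold p ~ 1/n. Asymptotically E[X] ~ (c³/6)·n^{3(1−α)} = (1³/6)·n^{1} → ∞; triangles are abundant w.h.p.

E[X] ≈ 14.670; in regime p = Θ(1/n^{2/3}) E[X] diverges (above the triangle threshold p ~ 1/n).


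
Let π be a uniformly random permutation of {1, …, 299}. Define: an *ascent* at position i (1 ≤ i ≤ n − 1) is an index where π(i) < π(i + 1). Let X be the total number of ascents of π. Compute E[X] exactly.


Write X = Σ X_I over i = 1, …, 298, with X_I the indicator of one ascent.
There are 298 indicators.
For each fixed i, the pair (π(i), π(i+1)) is a uniformly random ordered pair of distinct values from {1, …, 299}; by symmetry P[π(i) < π(i+1)] = 1/2.
By linearity: E[X] = 298 · (1/2) = (299 − 1) · (1/2) = 149 ≈ 149.000.

E[X] = 149 = 149.000.


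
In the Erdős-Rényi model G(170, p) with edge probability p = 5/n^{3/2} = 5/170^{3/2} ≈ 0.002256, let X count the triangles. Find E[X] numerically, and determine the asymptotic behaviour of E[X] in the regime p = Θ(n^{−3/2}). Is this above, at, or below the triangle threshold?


Number of potential triangles: C(170, 3) = 804440.
Each occurs with probability p³ ≈ (0.002256)³ ≈ 1.147862e-08.
By linearity: E[X] = C(170, 3)·p³ ≈ 804440 · 1.147862e-08 ≈ 0.0092.
Since α = 3/2 > 1, p = c/n^{3/2} = o(1/n) is below the triangle threshold p ~ 1/n. Asymptotically E[X] ~ (c³/6)·n^{3(1−α)} = (5³/6)·n^{-1.5} → 0, so by Markov's inequality G has no triangles w.h.p.

E[X] ≈ 0.0092; in regime p = Θ(1/n^{3/2}) E[X] tends to 0 (below the triangle threshold p ~ 1/n).


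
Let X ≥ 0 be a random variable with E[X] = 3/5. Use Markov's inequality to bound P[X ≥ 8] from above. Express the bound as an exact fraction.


μ = E[X] = 3/5, a = 8.
Markov: P[X ≥ 8] ≤ μ/a = (3/5)/8 = 3/40.
Numerically: ≈ 0.0750.
(Since a = 8 > μ = 0.6000, the bound 3/40 is < 1 and informative.)

P[X ≥ 8] ≤ 3/40 ≈ 0.0750.


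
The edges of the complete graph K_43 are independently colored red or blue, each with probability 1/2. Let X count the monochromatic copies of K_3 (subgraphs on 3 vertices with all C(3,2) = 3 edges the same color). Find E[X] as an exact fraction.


Let X = Σ_S X_S over the C(43, 3) = 12341 subsets S of size 3, where X_S = 1 if the K_3 on S is monochromatic.
For a fixed S, the K_3 on S has C(3, 2) = 3 edges. P[all 3 edges red] = (1/2)^3, and likewise for blue, so P[monochromatic] = 2·(1/2)^3 = 2^{1 − 3} = 1/4.
Summing: E[X] = C(43, 3) · 2^{1 − 3} = 12341 · 1/4 = 12341/4.
Numerically: E[X] ≈ 3085.2500.

E[X] = C(43,3)·2^(1−C(3,2)) = 12341/4 ≈ 3085.2500.


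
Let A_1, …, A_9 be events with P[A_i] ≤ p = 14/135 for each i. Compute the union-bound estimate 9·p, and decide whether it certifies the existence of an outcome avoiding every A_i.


Union bound: P[∪_{i=1}^{9} A_i] ≤ Σ_i P[A_i] ≤ 9·p = 9·(14/135) = 14/15.
Numerically: 14/15 ≈ 0.9333.
Is 14/15 < 1? YES.
Since P[∪ A_i] ≤ 14/15 < 1, the complement has P[∩ A_i^c] ≥ 1 − 14/15 = 1/15 > 0, so some outcome avoids every A_i.

9·p = 14/15 ≈ 0.9333; existence CERTIFIED by the union bound.


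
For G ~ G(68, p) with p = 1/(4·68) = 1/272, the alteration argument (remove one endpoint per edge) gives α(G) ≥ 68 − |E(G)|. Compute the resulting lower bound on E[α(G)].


E[|E(G)|] = C(68, 2)·p = 2278 · (1/272) = 67/8.
E[α(G)] ≥ n − E[|E(G)|] = 68 − 67/8 = 477/8.
Numerically: ≈ 59.6250.
(This is only a lower bound; the true E[α(G)] may be larger.)

E[α(G)] ≥ 477/8 ≈ 59.6250.


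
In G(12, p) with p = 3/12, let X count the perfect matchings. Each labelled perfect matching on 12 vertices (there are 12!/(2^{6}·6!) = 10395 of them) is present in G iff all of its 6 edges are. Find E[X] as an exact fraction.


K_12 has 12!/(2^{6}·6!) = 10395 labelled perfect matchings.
For each such perfect matching H, let X_H = 1 if all 6 edges of H are present in G. Then P[X_H = 1] = p^{6} = (1/4)^{6} = 1/4096.
By linearity of expectation: E[X] = Σ_H E[X_H] = 10395 · p^{6} = 10395 · 1/4096 = 10395/4096.
Numerically: E[X] ≈ 2.5378.

E[X] = 10395 · (1/4)^{6} = 10395/4096 ≈ 2.5378.


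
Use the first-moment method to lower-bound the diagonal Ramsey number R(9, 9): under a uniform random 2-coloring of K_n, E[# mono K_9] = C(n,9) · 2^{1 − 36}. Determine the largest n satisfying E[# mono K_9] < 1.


We need C(n, 9) · 2^{1 − 36} < 1, i.e. C(n, 9) < 2^{36 − 1} = 34359738368.
Check values of n near the boundary:
  n = 64: C(64, 9) = 27540584512; 27540584512 < 34359738368? YES
  n = 65: C(65, 9) = 31966749880; 31966749880 < 34359738368? YES
  n = 66: C(66, 9) = 37014131440; 37014131440 < 34359738368? NO
  n = 67: C(67, 9) = 42757703560; 42757703560 < 34359738368? NO
The largest n with C(n, 9) < 34359738368 is n = 65 (where E[X] = 3995843735/4294967296 ≈ 0.93035). Hence R(9, 9) > 65, i.e. R(9, 9) ≥ 66.

Largest n = 65; hence R(9, 9) > 65.


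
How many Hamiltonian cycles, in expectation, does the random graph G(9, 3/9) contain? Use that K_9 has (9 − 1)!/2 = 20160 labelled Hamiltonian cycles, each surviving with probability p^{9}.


K_9 has (9 − 1)!/2 = 20160 labelled Hamiltonian cycles.
For each such Hamiltonian cycle H, let X_H = 1 if all 9 edges of H are present in G. Then P[X_H = 1] = p^{9} = (1/3)^{9} = 1/19683.
By linearity: E[X] = Σ_H E[X_H] = 20160 · p^{9} = 20160 · 1/19683 = 2240/2187.
Numerically: E[X] ≈ 1.02423.

E[X] = 20160 · (1/3)^{9} = 2240/2187 ≈ 1.02423.


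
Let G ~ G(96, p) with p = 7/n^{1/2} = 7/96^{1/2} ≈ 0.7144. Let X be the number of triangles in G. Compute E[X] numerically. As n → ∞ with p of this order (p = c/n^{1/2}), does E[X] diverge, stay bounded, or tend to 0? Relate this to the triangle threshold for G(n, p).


Number of potential triangles: C(96, 3) = 142880.
Each occurs with probability p³ ≈ (0.7144)³ ≈ 3.646593e-01.
By linearity: E[X] = C(96, 3)·p³ ≈ 142880 · 3.646593e-01 ≈ 52102.5180.
Since α = 1/2 < 1, p = c/n^{1/2} ≫ 1/n is above the triangle threshold p ~ 1/n. Asymptotically E[X] ~ (c³/6)·n^{3(1−α)} = (7³/6)·n^{1.5} → ∞; triangles are abundant w.h.p.

E[X] ≈ 52102.5180; in regime p = Θ(1/n^{1/2}) E[X] diverges (above the triangle threshold p ~ 1/n).


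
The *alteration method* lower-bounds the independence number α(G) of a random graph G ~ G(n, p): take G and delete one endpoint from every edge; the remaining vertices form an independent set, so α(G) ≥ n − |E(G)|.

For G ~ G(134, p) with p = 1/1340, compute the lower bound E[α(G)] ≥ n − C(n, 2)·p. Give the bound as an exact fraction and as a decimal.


E[|E(G)|] = C(134, 2)·p = 8911 · (1/1340) = 133/20.
E[α(G)] ≥ n − E[|E(G)|] = 134 − 133/20 = 2547/20.
Numerically: ≈ 127.3500.
(This is only a lower bound; the true E[α(G)] may be larger.)

E[α(G)] ≥ 2547/20 ≈ 127.3500.


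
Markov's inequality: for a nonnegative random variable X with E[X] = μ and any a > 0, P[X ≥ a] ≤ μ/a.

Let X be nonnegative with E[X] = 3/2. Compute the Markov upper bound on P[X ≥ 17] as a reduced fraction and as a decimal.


μ = E[X] = 3/2, a = 17.
Markov: P[X ≥ 17] ≤ μ/a = (3/2)/17 = 3/34.
Numerically: ≈ 0.0882.
(Since a = 17 > μ = 1.5000, the bound 3/34 is < 1 and informative.)

P[X ≥ 17] ≤ 3/34 ≈ 0.0882.


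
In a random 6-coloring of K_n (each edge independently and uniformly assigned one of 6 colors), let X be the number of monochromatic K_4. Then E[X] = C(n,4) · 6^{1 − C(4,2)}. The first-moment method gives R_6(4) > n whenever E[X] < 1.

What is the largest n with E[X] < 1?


We need C(n, 4) · 6^{1 − 6} < 1, i.e. C(n, 4) < 6^{6 − 1} = 7776.
Check values of n near the boundary:
  n = 16: C(16, 4) = 1820; 1820 < 7776? YES
  n = 17: C(17, 4) = 2380; 2380 < 7776? YES
  n = 18: C(18, 4) = 3060; 3060 < 7776? YES
  n = 19: C(19, 4) = 3876; 3876 < 7776? YES
  n = 20: C(20, 4) = 4845; 4845 < 7776? YES
  n = 21: C(21, 4) = 5985; 5985 < 7776? YES
  n = 22: C(22, 4) = 7315; 7315 < 7776? YES
  n = 23: C(23, 4) = 8855; 8855 < 7776? NO
  n = 24: C(24, 4) = 10626; 10626 < 7776? NO
  n = 25: C(25, 4) = 12650; 12650 < 7776? NO
The largest n with C(n, 4) < 7776 is n = 22 (where E[X] = 7315/7776 ≈ 0.9407). Hence R_6(4) > 22, i.e. R_6(4) ≥ 23.

Largest n = 22; hence R_6(4) > 22.
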